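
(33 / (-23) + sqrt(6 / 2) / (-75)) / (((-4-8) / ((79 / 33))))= 79 * sqrt(3) / 29700 + 79 / 276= 0.29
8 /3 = 2.67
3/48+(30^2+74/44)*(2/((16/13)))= 64473/44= 1465.30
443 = 443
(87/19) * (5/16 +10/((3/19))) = 88595/304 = 291.43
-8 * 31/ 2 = -124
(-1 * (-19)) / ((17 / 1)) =19 / 17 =1.12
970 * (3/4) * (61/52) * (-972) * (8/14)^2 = -172539720/637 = -270862.98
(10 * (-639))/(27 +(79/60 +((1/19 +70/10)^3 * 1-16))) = -2629740600/149435041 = -17.60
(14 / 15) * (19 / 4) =133 / 30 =4.43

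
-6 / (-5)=6 / 5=1.20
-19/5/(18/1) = -19/90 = -0.21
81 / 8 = 10.12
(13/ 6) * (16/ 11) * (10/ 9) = 1040/ 297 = 3.50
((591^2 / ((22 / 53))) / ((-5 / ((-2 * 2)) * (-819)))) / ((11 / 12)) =-49365048 / 55055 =-896.65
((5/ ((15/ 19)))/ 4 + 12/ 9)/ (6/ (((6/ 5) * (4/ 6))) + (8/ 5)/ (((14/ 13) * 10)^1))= 6125/ 16062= 0.38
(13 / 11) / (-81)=-13 / 891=-0.01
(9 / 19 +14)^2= 75625 / 361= 209.49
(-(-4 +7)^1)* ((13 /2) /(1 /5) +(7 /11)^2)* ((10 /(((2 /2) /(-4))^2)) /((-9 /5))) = 3185200 /363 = 8774.66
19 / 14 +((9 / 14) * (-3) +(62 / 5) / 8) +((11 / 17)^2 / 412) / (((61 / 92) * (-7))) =248707159 / 254210180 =0.98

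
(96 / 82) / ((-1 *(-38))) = 24 / 779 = 0.03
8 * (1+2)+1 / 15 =361 / 15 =24.07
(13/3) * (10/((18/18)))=43.33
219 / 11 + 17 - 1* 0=406 / 11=36.91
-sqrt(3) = -1.73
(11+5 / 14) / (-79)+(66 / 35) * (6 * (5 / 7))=7.94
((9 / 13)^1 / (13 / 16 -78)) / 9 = -16 / 16055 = -0.00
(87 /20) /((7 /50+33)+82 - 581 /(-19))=8265 /276866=0.03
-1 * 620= -620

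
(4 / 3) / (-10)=-2 / 15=-0.13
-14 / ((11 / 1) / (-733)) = 10262 / 11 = 932.91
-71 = -71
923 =923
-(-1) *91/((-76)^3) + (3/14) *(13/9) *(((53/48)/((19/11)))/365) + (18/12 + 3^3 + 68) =96.50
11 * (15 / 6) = 55 / 2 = 27.50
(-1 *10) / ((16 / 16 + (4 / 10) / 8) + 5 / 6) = -600 / 113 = -5.31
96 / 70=48 / 35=1.37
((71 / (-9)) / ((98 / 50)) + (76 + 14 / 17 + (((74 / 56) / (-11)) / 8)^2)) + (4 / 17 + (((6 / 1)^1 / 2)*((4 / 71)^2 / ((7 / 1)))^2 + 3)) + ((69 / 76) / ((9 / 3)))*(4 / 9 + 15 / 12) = 76.55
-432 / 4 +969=861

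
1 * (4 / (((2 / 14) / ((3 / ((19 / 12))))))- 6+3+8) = 1103 / 19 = 58.05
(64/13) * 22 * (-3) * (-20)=84480/13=6498.46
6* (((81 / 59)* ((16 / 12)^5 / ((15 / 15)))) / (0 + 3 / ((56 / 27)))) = 114688 / 4779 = 24.00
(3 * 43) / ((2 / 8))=516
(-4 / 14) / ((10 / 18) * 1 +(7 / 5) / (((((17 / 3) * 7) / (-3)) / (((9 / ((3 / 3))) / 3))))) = -765 / 637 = -1.20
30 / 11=2.73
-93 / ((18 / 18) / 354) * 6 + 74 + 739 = -196719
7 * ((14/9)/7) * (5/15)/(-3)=-14/81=-0.17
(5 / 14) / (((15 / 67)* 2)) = 0.80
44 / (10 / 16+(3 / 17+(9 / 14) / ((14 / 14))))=3808 / 125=30.46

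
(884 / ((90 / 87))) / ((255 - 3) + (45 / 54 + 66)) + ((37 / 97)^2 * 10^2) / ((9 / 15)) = 7270869872 / 269991255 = 26.93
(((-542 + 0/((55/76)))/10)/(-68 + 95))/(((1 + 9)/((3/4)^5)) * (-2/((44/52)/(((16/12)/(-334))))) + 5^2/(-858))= -5.45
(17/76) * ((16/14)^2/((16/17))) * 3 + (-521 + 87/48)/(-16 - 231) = 45183/14896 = 3.03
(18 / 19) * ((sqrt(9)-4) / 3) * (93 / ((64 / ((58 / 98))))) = -8091 / 29792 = -0.27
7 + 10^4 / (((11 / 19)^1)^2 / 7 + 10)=25447737 / 25391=1002.23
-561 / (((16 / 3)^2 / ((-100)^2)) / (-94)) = 148314375 / 8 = 18539296.88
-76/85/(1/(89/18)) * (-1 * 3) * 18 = 20292/85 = 238.73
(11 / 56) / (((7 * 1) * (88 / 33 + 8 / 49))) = 33 / 3328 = 0.01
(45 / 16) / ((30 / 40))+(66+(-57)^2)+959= 17111 / 4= 4277.75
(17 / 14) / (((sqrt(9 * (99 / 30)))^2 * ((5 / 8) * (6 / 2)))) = 136 / 6237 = 0.02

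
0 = 0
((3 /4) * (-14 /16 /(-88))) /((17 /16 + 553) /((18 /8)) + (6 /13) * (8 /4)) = 273 /9048512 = 0.00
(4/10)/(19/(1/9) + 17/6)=0.00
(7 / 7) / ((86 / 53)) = 53 / 86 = 0.62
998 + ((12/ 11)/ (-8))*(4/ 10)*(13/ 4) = 219521/ 220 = 997.82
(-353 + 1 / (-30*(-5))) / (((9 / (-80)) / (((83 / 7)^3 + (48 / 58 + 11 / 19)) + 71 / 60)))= 2004929369723254 / 382710825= 5238757.93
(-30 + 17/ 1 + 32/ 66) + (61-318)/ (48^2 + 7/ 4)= -3843023/ 304359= -12.63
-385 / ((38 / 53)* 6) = -89.50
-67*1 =-67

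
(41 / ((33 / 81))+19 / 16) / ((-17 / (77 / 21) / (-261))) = 1559127 / 272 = 5732.08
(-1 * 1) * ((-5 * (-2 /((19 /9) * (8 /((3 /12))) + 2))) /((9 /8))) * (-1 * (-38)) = -1520 /313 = -4.86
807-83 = 724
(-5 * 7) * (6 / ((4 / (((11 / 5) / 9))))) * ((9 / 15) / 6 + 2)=-539 / 20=-26.95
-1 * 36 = -36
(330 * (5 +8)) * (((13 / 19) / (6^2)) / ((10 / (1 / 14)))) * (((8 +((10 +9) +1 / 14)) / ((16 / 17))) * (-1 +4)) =11977537 / 238336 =50.25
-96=-96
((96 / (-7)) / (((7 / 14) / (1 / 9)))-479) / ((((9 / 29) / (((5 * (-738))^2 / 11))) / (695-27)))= -98894619850800 / 77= -1284345712348.05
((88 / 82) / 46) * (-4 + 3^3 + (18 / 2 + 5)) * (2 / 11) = 148 / 943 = 0.16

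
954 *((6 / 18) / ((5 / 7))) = 2226 / 5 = 445.20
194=194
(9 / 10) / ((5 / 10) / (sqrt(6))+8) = 864 / 7675 - 9 * sqrt(6) / 7675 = 0.11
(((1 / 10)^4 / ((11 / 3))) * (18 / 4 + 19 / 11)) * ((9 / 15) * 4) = 1233 / 3025000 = 0.00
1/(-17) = -1/17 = -0.06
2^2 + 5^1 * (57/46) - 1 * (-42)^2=-80675/46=-1753.80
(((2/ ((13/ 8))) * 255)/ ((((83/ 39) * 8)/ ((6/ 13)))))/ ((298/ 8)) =36720/ 160771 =0.23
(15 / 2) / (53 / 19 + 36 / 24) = 285 / 163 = 1.75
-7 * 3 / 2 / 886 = -21 / 1772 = -0.01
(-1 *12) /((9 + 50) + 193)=-1 /21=-0.05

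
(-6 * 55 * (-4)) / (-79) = -1320 / 79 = -16.71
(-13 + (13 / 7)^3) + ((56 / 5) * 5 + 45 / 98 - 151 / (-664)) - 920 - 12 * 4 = -209055419 / 227752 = -917.91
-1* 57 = -57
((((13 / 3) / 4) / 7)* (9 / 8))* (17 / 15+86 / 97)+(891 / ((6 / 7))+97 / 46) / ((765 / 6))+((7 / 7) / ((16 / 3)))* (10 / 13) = 8.67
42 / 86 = 0.49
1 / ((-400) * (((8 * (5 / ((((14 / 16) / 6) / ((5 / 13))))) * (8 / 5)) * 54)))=-91 / 331776000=-0.00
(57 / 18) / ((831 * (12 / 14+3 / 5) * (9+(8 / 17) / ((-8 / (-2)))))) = 133 / 463698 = 0.00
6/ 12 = 1/ 2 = 0.50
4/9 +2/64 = 0.48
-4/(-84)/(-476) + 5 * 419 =20941619/9996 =2095.00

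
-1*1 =-1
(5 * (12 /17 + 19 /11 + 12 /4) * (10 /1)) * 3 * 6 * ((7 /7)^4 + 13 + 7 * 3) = 32004000 /187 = 171144.39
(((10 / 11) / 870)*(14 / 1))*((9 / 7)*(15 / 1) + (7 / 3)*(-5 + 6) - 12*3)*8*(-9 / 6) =2416 / 957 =2.52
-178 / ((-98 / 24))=2136 / 49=43.59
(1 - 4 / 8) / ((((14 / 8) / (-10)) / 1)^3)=-32000 / 343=-93.29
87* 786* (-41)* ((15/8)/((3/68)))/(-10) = 23831127/2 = 11915563.50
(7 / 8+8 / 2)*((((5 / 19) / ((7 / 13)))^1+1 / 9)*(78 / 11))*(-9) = -546039 / 2926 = -186.62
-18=-18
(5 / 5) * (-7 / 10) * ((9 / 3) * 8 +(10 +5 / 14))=-481 / 20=-24.05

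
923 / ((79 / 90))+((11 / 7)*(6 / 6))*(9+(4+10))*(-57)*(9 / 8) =-5601411 / 4424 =-1266.14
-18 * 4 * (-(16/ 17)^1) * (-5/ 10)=-576/ 17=-33.88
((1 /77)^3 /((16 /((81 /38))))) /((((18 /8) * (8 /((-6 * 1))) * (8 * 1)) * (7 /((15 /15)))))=-0.00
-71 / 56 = -1.27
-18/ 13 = -1.38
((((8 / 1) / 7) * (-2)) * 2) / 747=-32 / 5229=-0.01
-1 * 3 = -3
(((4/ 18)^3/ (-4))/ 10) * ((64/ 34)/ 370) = -16/ 11463525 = -0.00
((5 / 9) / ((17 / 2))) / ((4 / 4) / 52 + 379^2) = 520 / 1142807949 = 0.00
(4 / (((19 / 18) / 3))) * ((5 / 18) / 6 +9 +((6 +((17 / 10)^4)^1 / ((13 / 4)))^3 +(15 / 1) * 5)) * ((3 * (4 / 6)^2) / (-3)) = -661260379867048547 / 183440917968750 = -3604.76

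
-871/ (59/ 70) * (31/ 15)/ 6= -189007/ 531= -355.95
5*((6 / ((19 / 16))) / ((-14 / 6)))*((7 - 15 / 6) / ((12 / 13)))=-7020 / 133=-52.78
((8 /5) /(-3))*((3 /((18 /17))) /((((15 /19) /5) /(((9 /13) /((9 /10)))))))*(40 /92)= -25840 /8073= -3.20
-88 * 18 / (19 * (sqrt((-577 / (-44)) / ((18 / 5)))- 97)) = 0.88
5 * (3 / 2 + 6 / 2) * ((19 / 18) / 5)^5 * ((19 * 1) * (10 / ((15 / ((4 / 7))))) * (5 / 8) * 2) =47045881 / 551124000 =0.09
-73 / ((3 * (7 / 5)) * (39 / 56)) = -2920 / 117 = -24.96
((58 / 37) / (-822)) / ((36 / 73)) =-2117 / 547452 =-0.00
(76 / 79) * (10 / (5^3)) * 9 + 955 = 1887493 / 1975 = 955.69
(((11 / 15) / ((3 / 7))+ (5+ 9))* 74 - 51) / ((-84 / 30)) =-397.01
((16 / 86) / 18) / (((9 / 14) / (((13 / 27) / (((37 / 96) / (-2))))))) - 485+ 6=-555609473 / 1159839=-479.04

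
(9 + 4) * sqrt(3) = 13 * sqrt(3) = 22.52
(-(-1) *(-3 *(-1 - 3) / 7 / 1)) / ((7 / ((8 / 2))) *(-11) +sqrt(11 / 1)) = -48 / 523 - 192 *sqrt(11) / 40271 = -0.11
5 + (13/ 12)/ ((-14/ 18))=101/ 28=3.61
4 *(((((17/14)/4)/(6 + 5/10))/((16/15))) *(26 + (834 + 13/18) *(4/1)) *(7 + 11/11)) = 4714.54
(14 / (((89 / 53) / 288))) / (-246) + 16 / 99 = -3467600 / 361251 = -9.60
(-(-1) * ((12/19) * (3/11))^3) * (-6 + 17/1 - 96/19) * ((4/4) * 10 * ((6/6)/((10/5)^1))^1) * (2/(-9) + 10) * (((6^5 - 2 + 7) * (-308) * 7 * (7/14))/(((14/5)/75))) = -478594992960000/1433531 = -333857442.19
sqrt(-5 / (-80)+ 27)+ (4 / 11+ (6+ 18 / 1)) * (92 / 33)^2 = sqrt(433) / 4+ 2268352 / 11979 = 194.56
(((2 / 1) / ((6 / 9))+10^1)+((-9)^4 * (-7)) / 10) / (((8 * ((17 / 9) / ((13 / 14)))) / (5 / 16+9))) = -798379101 / 304640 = -2620.73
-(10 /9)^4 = -10000 /6561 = -1.52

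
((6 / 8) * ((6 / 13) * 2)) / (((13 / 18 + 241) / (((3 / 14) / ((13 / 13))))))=243 / 395941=0.00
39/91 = 3/7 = 0.43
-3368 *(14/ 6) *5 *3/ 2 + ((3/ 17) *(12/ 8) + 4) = -2003815/ 34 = -58935.74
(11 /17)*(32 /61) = 352 /1037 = 0.34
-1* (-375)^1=375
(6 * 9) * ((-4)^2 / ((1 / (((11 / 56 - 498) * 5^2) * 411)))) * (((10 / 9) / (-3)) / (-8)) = -1432180875 / 7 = -204597267.86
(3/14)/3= 1/14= 0.07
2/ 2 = 1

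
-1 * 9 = -9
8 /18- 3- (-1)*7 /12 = -71 /36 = -1.97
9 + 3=12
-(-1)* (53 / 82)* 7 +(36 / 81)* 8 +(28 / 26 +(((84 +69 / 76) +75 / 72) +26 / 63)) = 487530397 / 5104008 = 95.52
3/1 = 3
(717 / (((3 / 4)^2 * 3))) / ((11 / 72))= 30592 / 11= 2781.09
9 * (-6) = -54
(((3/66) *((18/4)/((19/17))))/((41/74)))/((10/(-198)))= -50949/7790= -6.54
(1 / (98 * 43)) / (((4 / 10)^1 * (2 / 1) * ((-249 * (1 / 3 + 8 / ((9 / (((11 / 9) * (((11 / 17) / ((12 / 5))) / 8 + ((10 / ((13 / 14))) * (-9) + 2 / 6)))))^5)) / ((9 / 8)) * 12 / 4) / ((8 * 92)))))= 107725987960236743591157710192640 / 1016063450305579057438615156721957268913639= 0.00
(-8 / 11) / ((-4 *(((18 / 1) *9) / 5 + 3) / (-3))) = -10 / 649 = -0.02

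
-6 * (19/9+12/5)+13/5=-367/15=-24.47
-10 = -10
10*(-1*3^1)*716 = -21480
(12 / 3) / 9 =4 / 9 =0.44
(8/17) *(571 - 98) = 3784/17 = 222.59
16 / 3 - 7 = -5 / 3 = -1.67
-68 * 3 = -204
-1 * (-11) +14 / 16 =95 / 8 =11.88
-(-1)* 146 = 146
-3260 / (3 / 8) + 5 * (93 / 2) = -50765 / 6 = -8460.83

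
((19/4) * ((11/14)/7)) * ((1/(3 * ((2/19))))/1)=3971/2352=1.69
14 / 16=7 / 8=0.88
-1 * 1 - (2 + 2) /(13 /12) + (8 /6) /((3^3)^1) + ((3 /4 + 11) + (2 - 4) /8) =6.86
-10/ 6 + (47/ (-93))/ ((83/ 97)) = -5808/ 2573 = -2.26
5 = 5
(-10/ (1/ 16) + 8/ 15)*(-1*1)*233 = 557336/ 15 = 37155.73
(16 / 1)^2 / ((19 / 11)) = 2816 / 19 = 148.21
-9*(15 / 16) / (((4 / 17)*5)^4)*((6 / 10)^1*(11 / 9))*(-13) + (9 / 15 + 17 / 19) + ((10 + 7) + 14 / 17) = 50693651221 / 826880000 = 61.31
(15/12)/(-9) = -5/36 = -0.14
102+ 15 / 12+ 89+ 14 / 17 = 13129 / 68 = 193.07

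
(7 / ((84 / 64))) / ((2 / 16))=128 / 3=42.67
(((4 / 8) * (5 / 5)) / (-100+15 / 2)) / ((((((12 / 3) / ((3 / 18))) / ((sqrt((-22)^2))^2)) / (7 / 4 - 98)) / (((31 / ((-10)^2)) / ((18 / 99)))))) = 17.89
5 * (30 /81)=50 /27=1.85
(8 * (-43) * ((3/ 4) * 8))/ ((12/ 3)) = -516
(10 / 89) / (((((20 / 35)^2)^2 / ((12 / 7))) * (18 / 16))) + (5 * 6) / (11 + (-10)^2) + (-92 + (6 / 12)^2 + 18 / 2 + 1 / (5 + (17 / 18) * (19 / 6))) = -1376859877 / 17051154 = -80.75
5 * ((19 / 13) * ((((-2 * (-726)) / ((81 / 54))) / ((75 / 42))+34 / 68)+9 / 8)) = 2066079 / 520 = 3973.23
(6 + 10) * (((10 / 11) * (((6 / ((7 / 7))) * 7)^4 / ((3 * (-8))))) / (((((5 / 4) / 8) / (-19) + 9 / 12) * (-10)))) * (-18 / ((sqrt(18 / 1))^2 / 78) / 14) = -7027098624 / 4961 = -1416468.18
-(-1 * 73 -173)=246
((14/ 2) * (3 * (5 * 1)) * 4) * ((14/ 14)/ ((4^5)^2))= 105/ 262144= 0.00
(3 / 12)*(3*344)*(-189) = -48762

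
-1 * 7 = -7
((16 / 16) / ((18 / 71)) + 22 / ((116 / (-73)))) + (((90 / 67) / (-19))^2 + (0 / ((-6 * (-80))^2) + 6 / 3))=-3339416698 / 422958069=-7.90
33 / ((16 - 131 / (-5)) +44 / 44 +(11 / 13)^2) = 27885 / 37109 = 0.75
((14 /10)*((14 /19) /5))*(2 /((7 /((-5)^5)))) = -3500 /19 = -184.21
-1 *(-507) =507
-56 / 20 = -14 / 5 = -2.80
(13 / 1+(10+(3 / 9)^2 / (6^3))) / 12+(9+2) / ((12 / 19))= 451009 / 23328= 19.33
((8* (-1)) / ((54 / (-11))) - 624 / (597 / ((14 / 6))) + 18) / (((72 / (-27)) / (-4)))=46183 / 1791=25.79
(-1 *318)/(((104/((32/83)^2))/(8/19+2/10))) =-0.28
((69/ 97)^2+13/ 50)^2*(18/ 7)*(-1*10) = -166968481743/ 11066160125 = -15.09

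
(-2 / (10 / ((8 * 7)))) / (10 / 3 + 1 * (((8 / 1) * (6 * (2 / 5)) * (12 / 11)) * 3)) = -924 / 5459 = -0.17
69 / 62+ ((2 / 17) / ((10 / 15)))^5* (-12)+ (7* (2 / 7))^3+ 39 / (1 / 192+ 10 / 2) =46126969235 / 2728965154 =16.90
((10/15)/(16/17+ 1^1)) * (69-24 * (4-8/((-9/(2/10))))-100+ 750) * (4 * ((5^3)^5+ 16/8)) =38519775393149432/1485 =25939242688989.52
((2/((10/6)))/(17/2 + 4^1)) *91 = 1092/125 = 8.74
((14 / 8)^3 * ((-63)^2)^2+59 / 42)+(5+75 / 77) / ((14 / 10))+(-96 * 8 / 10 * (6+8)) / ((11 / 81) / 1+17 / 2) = 61115792161131109 / 723898560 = 84425906.53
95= 95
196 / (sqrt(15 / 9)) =196 * sqrt(15) / 5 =151.82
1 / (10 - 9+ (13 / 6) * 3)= 2 / 15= 0.13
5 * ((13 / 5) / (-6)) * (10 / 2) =-65 / 6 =-10.83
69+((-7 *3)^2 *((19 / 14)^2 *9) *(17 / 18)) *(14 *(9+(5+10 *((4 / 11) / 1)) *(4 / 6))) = 62766135 / 44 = 1426503.07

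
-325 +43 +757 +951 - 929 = 497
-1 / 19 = -0.05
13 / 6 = 2.17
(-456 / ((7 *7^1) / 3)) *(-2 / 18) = 152 / 49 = 3.10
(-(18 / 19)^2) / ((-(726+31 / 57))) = 972 / 786847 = 0.00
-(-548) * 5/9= 2740/9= 304.44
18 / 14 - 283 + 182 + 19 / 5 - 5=-3532 / 35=-100.91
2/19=0.11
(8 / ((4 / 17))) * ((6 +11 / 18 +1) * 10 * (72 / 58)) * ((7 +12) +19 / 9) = 17700400 / 261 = 67817.62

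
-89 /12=-7.42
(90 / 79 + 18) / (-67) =-1512 / 5293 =-0.29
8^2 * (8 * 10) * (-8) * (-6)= 245760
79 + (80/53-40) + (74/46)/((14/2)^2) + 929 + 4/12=173794918/179193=969.88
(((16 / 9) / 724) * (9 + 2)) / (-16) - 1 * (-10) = 10.00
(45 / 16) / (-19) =-45 / 304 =-0.15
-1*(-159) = 159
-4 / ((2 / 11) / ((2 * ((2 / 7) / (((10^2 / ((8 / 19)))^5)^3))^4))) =-0.00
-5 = -5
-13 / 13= -1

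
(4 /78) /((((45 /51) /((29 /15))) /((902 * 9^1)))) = 912.18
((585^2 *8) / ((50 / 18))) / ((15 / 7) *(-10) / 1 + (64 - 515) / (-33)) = -20697768 / 163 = -126980.17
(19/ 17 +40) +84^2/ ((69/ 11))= 455901/ 391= 1165.99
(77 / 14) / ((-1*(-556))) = 11 / 1112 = 0.01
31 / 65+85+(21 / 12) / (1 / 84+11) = 1029771 / 12025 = 85.64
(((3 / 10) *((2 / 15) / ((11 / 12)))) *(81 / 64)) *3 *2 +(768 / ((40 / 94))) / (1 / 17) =67500249 / 2200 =30681.93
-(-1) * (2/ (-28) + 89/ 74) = 293/ 259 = 1.13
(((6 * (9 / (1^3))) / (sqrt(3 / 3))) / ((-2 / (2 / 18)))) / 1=-3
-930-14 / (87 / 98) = -82282 / 87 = -945.77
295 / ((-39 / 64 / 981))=-474904.62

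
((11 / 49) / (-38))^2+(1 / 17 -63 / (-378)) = 0.23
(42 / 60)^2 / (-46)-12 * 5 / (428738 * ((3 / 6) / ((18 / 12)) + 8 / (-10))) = -71458567 / 6902681800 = -0.01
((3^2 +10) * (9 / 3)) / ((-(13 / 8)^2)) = -3648 / 169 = -21.59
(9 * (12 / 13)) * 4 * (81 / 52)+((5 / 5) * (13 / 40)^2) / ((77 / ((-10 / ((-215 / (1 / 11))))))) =254888754961 / 4924119200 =51.76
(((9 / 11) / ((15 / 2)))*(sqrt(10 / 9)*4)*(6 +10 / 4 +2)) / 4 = 21*sqrt(10) / 55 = 1.21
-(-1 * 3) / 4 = 3 / 4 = 0.75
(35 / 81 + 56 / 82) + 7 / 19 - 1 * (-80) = 5141524 / 63099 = 81.48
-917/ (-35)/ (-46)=-131/ 230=-0.57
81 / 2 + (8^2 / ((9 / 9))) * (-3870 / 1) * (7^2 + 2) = -25263279 / 2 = -12631639.50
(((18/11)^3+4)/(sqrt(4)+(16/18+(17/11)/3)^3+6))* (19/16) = 38630439/41792044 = 0.92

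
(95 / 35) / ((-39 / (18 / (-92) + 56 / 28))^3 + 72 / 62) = -336782543 / 1252786607604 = -0.00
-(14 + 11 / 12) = -14.92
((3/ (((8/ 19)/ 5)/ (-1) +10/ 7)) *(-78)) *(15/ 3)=-129675/ 149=-870.30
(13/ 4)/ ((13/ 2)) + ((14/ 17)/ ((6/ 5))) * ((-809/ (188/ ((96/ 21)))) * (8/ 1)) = -515363/ 4794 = -107.50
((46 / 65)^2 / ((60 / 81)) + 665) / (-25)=-14062408 / 528125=-26.63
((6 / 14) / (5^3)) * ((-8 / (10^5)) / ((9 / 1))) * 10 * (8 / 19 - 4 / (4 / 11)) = 67 / 20781250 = 0.00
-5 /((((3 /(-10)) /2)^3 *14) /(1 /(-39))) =-20000 /7371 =-2.71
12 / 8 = 3 / 2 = 1.50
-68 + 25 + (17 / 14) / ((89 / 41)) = -52881 / 1246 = -42.44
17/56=0.30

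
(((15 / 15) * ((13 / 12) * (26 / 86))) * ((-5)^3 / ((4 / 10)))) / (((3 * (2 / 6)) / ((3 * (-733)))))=77423125 / 344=225067.22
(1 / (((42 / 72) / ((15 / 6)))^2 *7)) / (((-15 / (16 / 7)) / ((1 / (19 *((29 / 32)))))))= -30720 / 1322951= -0.02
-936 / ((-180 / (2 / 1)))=52 / 5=10.40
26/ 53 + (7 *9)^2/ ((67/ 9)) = 1894955/ 3551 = 533.64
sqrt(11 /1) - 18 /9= -2+sqrt(11)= 1.32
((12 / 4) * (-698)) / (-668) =1047 / 334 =3.13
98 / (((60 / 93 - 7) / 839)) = -2548882 / 197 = -12938.49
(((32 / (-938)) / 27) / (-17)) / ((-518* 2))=-4 / 55755189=-0.00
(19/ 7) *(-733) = -13927/ 7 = -1989.57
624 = 624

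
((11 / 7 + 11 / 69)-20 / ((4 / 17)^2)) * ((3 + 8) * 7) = -7640501 / 276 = -27682.97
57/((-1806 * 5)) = -19/3010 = -0.01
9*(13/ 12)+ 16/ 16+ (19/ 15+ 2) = 841/ 60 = 14.02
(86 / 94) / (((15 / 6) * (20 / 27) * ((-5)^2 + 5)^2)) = 129 / 235000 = 0.00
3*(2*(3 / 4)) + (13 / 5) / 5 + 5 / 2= 188 / 25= 7.52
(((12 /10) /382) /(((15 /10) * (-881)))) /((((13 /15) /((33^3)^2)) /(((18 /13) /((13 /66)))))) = -9205583683032 /369691387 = -24900.73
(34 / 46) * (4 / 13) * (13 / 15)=68 / 345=0.20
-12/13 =-0.92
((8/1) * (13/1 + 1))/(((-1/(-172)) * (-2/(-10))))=96320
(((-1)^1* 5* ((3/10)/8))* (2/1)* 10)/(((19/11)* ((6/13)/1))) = -715/152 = -4.70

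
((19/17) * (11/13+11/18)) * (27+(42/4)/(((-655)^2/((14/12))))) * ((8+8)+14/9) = 23716024262909/30719906100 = 772.01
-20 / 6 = -10 / 3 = -3.33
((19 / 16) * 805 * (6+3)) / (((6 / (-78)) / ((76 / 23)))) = -1478295 / 4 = -369573.75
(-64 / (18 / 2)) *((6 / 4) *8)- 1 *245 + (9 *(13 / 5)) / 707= -3502834 / 10605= -330.30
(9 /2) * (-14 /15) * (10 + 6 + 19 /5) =-2079 /25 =-83.16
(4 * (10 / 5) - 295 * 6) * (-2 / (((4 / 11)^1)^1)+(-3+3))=9691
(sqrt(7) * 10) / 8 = 5 * sqrt(7) / 4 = 3.31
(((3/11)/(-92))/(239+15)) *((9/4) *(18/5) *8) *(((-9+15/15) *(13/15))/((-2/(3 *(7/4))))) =-22113/1606550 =-0.01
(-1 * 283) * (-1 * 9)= 2547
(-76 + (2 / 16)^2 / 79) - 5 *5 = -510655 / 5056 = -101.00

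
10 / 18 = 5 / 9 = 0.56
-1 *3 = -3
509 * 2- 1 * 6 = 1012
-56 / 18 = -28 / 9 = -3.11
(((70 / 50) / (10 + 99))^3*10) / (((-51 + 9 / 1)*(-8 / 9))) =0.00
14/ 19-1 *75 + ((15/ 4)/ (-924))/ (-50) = -17383501/ 234080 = -74.26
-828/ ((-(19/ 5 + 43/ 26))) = 107640/ 709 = 151.82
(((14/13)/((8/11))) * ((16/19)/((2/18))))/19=2772/4693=0.59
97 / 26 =3.73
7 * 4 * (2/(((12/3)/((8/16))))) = 7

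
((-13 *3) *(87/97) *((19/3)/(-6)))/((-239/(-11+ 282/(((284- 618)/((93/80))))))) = 1146602899/619449760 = 1.85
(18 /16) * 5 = 45 /8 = 5.62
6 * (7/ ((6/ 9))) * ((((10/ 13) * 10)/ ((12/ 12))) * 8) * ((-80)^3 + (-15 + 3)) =-25805404800/ 13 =-1985031138.46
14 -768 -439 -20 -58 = -1271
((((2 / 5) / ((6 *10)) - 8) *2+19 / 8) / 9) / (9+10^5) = -8167 / 540048600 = -0.00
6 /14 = 3 /7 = 0.43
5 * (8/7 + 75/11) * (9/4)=27585/308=89.56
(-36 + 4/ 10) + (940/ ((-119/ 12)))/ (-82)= -840262/ 24395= -34.44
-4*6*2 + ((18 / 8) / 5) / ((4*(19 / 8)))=-9111 / 190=-47.95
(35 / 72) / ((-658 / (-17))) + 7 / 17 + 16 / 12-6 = -488107 / 115056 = -4.24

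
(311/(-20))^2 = 96721/400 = 241.80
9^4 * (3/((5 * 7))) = 19683/35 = 562.37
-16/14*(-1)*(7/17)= 8/17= 0.47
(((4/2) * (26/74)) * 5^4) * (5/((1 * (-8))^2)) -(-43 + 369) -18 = -366671/1184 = -309.69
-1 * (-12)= 12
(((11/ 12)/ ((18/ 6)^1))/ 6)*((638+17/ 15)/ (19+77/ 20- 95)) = -105457/ 233766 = -0.45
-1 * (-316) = 316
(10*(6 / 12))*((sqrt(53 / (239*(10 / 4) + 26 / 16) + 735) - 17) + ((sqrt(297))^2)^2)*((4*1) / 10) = 2*sqrt(16887076247) / 4793 + 176384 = 176438.23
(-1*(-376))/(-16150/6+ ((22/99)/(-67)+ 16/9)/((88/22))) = -453456/3245615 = -0.14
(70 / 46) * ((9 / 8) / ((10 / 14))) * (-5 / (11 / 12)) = -6615 / 506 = -13.07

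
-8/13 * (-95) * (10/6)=3800/39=97.44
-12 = -12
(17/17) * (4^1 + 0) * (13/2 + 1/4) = 27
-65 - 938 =-1003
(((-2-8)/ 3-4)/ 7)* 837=-6138/ 7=-876.86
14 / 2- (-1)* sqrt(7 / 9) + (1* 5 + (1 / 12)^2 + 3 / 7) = sqrt(7) / 3 + 12535 / 1008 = 13.32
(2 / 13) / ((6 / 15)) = 5 / 13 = 0.38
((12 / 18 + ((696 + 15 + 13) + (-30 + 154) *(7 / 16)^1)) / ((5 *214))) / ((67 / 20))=9347 / 43014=0.22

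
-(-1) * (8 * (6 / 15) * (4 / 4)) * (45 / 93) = 48 / 31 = 1.55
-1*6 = -6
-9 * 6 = -54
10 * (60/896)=75/112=0.67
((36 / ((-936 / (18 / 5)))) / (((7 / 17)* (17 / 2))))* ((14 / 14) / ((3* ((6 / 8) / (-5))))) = 8 / 91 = 0.09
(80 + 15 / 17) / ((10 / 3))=24.26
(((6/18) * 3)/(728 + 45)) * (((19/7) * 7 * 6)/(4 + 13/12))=1368/47153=0.03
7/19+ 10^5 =1900007/19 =100000.37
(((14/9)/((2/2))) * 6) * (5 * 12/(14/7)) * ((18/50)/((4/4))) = 504/5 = 100.80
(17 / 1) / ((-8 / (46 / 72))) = -391 / 288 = -1.36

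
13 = 13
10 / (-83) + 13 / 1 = 1069 / 83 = 12.88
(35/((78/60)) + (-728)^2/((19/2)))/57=13786234/14079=979.21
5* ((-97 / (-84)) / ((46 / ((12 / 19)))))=485 / 6118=0.08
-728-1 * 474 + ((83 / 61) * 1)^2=-4465753 / 3721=-1200.15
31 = 31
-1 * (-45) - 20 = 25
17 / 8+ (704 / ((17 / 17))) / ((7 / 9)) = 50807 / 56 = 907.27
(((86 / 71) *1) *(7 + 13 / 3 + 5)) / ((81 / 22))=92708 / 17253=5.37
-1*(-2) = 2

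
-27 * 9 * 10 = -2430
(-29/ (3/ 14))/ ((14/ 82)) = -2378/ 3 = -792.67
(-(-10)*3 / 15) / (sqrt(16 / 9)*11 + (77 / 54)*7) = 108 / 1331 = 0.08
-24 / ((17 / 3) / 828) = -59616 / 17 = -3506.82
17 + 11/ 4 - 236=-865/ 4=-216.25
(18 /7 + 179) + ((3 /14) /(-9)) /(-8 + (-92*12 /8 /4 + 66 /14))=2017084 /11109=181.57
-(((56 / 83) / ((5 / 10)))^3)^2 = -1973822685184 / 326940373369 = -6.04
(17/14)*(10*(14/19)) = 170/19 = 8.95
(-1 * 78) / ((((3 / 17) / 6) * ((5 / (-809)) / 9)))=19309212 / 5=3861842.40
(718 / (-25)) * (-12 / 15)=2872 / 125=22.98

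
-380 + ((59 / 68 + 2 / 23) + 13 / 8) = -1180571 / 3128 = -377.42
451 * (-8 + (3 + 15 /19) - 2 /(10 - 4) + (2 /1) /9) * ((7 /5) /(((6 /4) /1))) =-4666046 /2565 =-1819.12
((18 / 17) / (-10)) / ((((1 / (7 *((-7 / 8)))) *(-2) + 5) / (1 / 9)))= -49 / 22185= -0.00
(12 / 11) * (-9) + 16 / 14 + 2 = -6.68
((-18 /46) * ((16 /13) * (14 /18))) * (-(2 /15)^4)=1792 /15136875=0.00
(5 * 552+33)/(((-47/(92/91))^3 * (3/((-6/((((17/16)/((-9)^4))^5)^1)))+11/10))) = -297806956886190879644888743280640/11784491758483465816329024713079493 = -0.03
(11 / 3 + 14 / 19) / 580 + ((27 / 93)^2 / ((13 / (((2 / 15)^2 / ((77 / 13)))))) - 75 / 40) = -45682681841 / 24463408200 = -1.87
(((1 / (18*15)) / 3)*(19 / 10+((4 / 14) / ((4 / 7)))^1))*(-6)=-4 / 225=-0.02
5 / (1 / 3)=15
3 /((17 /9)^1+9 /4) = 108 /149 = 0.72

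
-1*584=-584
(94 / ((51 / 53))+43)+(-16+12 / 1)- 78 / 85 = 34621 / 255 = 135.77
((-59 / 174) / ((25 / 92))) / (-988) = 1357 / 1074450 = 0.00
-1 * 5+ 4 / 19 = -91 / 19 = -4.79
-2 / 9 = -0.22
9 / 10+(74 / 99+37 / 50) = 5909 / 2475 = 2.39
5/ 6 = 0.83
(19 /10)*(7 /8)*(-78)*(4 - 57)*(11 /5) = 3024021 /200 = 15120.10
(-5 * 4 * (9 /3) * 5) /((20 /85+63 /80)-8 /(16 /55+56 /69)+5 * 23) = -71128000 /25787831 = -2.76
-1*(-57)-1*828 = -771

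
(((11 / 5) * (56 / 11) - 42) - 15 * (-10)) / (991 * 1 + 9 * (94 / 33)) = 0.12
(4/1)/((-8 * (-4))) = 1/8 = 0.12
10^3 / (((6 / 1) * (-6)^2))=125 / 27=4.63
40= 40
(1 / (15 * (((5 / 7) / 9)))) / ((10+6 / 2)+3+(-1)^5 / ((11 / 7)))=231 / 4225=0.05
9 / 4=2.25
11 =11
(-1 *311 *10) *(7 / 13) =-21770 / 13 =-1674.62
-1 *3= -3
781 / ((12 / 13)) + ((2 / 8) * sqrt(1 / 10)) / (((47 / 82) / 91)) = 3731 * sqrt(10) / 940 + 10153 / 12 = 858.63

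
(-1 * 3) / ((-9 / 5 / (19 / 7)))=95 / 21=4.52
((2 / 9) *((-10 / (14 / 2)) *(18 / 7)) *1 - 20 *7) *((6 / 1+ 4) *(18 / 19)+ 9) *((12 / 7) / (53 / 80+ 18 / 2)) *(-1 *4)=9300096000 / 5037641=1846.12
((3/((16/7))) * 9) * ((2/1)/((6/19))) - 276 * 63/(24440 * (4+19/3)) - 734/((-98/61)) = 39472193653/74248720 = 531.62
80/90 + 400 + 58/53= 191746/477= 401.98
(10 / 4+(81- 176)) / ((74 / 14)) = -35 / 2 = -17.50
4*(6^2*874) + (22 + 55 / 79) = 9944417 / 79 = 125878.70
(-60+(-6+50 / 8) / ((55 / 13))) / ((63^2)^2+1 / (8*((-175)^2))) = -161540750 / 42454229895011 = -0.00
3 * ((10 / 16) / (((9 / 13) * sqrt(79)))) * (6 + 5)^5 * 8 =10468315 * sqrt(79) / 237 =392592.48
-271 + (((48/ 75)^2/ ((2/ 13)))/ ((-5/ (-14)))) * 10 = -122783/ 625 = -196.45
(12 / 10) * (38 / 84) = 19 / 35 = 0.54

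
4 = 4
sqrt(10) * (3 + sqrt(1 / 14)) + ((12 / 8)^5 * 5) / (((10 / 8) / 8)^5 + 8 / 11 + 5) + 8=sqrt(10) * (sqrt(14) + 42) / 14 + 30925926968 / 2113963591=24.96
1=1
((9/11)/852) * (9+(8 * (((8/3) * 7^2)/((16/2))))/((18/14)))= 2987/28116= 0.11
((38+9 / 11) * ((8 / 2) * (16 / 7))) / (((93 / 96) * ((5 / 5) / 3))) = 374784 / 341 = 1099.07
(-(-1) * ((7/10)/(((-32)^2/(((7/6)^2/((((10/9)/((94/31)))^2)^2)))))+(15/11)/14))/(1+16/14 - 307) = -271267550815539/554975538022400000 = -0.00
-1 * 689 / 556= -689 / 556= -1.24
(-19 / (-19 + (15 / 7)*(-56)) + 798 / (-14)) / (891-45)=-3952 / 58797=-0.07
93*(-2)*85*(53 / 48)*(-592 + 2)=41198225 / 4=10299556.25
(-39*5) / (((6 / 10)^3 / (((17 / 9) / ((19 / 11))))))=-1519375 / 1539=-987.25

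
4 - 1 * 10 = -6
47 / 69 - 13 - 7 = -1333 / 69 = -19.32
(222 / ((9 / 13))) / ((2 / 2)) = 962 / 3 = 320.67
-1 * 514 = -514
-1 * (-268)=268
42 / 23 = 1.83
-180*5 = -900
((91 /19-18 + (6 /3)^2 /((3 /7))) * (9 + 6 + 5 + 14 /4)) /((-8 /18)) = 31161 /152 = 205.01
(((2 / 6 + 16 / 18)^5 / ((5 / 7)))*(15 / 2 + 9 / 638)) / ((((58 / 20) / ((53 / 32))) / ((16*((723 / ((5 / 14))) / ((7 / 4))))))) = 8367552754792 / 27589005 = 303293.02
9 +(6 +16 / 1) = 31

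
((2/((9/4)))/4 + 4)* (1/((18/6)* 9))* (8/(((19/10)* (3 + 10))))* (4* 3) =640/1053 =0.61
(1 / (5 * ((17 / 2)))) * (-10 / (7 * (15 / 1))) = -4 / 1785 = -0.00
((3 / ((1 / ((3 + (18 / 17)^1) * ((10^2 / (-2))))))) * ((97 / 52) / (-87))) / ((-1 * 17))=-167325 / 217906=-0.77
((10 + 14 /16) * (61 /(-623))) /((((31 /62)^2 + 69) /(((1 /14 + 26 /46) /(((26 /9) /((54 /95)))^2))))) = -12848294763 /33901396927580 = -0.00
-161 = -161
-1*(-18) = 18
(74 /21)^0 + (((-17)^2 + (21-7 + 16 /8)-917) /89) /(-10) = 751 /445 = 1.69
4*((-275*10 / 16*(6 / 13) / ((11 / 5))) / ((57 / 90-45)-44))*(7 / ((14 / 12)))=337500 / 34463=9.79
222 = 222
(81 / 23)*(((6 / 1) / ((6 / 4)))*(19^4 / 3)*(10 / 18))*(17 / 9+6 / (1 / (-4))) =-518677580 / 69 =-7517066.38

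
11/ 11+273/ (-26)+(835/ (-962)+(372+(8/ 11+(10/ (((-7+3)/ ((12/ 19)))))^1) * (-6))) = 36868213/ 100529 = 366.74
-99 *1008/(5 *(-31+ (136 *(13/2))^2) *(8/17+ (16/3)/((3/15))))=-70686/75103625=-0.00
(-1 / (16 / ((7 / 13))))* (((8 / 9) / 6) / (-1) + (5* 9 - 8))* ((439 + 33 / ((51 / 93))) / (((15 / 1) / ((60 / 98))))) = -4221785 / 167076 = -25.27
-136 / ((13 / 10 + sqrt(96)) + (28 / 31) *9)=123233680 / 681671 - 52278400 *sqrt(6) / 681671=-7.07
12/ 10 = 1.20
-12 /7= -1.71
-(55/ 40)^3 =-1331/ 512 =-2.60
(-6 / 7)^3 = -216 / 343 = -0.63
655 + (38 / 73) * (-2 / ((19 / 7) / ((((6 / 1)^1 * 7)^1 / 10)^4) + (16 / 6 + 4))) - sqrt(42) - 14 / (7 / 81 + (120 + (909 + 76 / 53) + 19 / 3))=648.35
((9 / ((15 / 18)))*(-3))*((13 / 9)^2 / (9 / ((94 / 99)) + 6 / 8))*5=-63544 / 1923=-33.04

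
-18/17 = -1.06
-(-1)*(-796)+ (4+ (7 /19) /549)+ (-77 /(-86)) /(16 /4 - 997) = -235167714499 /296928846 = -792.00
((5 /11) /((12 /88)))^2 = 100 /9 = 11.11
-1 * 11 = -11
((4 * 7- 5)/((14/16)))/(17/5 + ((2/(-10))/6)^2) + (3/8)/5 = 6688281/857080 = 7.80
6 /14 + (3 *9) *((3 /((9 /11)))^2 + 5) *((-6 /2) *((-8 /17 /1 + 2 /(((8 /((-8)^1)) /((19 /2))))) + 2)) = 3106077 /119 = 26101.49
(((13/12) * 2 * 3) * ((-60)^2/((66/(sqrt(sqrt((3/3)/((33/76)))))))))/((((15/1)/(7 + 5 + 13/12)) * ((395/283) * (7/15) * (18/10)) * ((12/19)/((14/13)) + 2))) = 274361425 * 19^(1/4) * sqrt(2) * 33^(3/4)/88783992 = 125.63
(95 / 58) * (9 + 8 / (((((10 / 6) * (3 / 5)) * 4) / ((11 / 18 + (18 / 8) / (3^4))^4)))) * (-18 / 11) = -744620735 / 29766528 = -25.02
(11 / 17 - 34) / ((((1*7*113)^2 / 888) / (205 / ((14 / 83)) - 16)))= -603871524 / 10636577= -56.77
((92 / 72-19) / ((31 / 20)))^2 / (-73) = -10176100 / 5682393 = -1.79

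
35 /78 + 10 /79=3545 /6162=0.58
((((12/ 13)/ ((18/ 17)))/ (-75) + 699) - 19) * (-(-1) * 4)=2719.95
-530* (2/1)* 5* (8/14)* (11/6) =-116600/21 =-5552.38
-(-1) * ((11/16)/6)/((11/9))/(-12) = -1/128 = -0.01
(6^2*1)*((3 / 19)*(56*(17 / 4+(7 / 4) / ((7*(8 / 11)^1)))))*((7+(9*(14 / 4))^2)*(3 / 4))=333145953 / 304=1095874.85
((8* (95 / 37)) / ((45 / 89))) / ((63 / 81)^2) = 121752 / 1813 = 67.15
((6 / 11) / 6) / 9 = 1 / 99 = 0.01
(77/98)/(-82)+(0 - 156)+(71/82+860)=809175/1148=704.86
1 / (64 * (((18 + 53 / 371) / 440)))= 0.38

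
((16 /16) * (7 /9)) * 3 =7 /3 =2.33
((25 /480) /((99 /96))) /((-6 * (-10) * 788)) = 1 /936144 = 0.00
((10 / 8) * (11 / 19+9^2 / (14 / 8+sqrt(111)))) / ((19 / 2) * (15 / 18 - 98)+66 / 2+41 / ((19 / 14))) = -0.01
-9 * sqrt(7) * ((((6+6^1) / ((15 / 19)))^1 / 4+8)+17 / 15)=-582 * sqrt(7) / 5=-307.97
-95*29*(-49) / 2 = 134995 / 2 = 67497.50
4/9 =0.44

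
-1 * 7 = -7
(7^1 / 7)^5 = 1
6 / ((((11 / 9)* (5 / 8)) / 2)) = 864 / 55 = 15.71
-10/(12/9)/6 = -5/4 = -1.25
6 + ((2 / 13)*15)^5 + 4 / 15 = 71.71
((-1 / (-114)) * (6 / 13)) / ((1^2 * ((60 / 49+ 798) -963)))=-49 / 1982175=-0.00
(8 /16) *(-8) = -4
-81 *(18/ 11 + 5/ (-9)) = -963/ 11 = -87.55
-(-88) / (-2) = -44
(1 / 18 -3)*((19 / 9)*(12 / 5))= -2014 / 135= -14.92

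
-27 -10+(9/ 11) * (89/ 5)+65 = 2341/ 55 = 42.56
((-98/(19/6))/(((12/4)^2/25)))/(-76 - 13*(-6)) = -2450/57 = -42.98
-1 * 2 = -2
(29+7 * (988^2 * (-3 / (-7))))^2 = 8575883828521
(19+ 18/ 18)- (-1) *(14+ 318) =352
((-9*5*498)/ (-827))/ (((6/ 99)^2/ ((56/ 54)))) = 6327090/ 827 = 7650.65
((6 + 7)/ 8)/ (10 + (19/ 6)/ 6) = 117/ 758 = 0.15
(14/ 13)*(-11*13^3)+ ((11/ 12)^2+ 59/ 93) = -116173481/ 4464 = -26024.53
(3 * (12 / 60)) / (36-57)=-1 / 35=-0.03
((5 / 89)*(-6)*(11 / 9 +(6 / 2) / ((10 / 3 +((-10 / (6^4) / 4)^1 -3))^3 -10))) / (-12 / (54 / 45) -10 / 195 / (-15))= 1402450952696625 / 45153222310575836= 0.03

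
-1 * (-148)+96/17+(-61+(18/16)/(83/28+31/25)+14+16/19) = 22762751/211242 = 107.76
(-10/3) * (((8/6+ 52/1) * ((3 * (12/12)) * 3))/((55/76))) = -2210.91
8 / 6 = 4 / 3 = 1.33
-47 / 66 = -0.71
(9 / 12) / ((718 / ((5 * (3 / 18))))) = 5 / 5744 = 0.00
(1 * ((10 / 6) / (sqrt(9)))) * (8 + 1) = 5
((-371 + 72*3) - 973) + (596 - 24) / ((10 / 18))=-492 / 5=-98.40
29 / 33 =0.88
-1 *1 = -1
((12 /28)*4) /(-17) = -12 /119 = -0.10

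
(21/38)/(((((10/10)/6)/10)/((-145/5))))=-18270/19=-961.58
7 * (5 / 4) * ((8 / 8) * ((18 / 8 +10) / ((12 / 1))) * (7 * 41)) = 492205 / 192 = 2563.57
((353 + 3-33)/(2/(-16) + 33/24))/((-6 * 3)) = -646/45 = -14.36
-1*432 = -432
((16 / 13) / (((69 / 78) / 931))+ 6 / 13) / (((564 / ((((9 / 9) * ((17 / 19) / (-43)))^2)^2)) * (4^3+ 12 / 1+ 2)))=16179437557 / 2930239547654053284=0.00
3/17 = 0.18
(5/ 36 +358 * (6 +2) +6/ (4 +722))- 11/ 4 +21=6277861/ 2178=2882.40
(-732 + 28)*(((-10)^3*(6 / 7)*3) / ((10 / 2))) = 2534400 / 7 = 362057.14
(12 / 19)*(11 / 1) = 132 / 19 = 6.95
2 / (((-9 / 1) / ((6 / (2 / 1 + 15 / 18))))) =-8 / 17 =-0.47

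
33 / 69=11 / 23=0.48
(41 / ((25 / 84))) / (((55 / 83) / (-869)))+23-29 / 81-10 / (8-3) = -180637.82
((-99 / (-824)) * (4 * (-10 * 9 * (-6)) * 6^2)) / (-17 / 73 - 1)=-780516 / 103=-7577.83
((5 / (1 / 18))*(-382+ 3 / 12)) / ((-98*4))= 68715 / 784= 87.65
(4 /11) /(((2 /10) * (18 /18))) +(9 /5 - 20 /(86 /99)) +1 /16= -19.34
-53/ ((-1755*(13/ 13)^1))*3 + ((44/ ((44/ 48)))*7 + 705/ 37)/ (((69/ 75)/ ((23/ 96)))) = 64105627/ 692640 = 92.55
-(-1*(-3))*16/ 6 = -8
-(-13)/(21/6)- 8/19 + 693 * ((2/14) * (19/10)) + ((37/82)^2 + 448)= 639.60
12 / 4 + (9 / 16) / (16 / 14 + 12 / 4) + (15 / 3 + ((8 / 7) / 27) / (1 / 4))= 728323 / 87696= 8.31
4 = 4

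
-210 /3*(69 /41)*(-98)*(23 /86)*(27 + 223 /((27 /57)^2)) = 150038524300 /47601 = 3152003.62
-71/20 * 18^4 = -1863324/5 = -372664.80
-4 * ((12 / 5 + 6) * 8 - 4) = -1264 / 5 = -252.80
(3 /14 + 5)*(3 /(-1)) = -219 /14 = -15.64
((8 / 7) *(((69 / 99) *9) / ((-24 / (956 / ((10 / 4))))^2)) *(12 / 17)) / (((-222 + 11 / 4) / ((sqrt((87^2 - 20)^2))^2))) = -333912909.47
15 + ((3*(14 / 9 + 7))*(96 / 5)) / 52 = 1591 / 65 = 24.48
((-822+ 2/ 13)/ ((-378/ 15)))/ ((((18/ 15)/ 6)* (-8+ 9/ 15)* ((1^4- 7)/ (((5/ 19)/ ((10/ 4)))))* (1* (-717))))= -667750/ 1238453307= -0.00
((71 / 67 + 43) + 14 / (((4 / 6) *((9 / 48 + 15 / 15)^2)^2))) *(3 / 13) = 1430750232 / 113509591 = 12.60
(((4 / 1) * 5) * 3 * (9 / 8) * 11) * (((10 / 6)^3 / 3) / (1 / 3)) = 6875 / 2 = 3437.50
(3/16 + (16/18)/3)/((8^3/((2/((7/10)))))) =1045/387072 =0.00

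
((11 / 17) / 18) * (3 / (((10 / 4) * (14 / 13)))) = 0.04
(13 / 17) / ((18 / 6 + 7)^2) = 13 / 1700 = 0.01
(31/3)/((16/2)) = 31/24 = 1.29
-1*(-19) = 19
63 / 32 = 1.97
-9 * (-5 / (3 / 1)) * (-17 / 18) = -85 / 6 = -14.17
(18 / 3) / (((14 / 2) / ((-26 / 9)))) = -52 / 21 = -2.48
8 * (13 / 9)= 104 / 9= 11.56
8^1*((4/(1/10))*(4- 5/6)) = 3040/3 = 1013.33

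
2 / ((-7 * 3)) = -2 / 21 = -0.10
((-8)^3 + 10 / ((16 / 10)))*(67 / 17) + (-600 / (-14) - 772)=-76227 / 28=-2722.39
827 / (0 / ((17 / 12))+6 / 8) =3308 / 3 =1102.67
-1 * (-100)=100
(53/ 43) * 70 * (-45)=-3882.56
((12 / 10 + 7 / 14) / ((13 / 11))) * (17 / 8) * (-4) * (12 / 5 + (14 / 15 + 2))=-12716 / 195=-65.21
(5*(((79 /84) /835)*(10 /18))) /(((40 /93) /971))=2377979 /336672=7.06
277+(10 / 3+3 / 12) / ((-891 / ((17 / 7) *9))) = 2302801 / 8316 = 276.91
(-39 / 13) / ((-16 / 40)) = 15 / 2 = 7.50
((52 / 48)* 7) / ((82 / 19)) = 1729 / 984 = 1.76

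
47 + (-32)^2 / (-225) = 9551 / 225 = 42.45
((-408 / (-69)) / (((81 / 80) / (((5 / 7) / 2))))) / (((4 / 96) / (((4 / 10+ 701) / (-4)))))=-1816960 / 207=-8777.58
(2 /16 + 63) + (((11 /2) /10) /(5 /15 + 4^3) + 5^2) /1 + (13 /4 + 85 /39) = 93.56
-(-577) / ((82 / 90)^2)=1168425 / 1681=695.08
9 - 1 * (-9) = 18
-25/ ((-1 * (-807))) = -25/ 807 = -0.03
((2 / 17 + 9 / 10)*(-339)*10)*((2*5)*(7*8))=-32842320 / 17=-1931901.18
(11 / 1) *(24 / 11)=24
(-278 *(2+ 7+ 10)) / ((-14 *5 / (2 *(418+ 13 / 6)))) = 6657961 / 105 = 63409.15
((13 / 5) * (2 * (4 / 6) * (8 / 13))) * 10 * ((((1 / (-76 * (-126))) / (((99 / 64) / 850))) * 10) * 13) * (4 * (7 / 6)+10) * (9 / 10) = 22630400 / 10773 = 2100.66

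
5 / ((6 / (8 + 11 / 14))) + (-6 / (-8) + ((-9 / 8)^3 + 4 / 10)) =126293 / 17920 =7.05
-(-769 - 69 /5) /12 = 1957 /30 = 65.23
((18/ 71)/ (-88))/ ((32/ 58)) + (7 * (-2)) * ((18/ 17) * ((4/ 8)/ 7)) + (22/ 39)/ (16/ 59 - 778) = -809563203245/ 760317070656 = -1.06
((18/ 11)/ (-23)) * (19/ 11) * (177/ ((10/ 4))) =-121068/ 13915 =-8.70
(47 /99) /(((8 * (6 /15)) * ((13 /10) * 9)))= 1175 /92664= 0.01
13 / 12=1.08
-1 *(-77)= 77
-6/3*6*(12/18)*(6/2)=-24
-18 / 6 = -3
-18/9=-2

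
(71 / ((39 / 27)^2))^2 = 33074001 / 28561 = 1158.01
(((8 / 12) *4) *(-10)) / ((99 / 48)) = -1280 / 99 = -12.93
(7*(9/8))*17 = 1071/8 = 133.88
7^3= 343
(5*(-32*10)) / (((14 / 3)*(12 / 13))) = -2600 / 7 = -371.43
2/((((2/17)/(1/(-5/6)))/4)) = -408/5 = -81.60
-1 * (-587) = 587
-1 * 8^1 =-8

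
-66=-66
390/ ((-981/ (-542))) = 70460/ 327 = 215.47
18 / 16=1.12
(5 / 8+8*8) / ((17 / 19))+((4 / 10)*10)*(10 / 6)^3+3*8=421349 / 3672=114.75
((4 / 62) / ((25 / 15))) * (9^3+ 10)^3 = 2421500514 / 155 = 15622583.96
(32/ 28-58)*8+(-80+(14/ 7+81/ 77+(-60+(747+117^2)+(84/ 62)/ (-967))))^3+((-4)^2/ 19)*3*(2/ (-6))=683143411708274587162183474759259/ 233663178582948366791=2923624577270.59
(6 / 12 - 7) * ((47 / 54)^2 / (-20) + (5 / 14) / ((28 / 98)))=-918983 / 116640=-7.88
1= 1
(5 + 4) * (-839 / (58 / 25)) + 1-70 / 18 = -1700483 / 522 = -3257.63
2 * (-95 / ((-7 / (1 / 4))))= 95 / 14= 6.79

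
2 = 2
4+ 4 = 8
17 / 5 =3.40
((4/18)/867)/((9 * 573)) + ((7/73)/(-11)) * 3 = -845039885/32312777013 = -0.03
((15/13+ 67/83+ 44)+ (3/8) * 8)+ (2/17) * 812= 2650389/18343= 144.49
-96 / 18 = -16 / 3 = -5.33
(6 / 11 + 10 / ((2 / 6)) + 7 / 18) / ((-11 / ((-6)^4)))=-441000 / 121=-3644.63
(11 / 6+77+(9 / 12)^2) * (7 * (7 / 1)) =186739 / 48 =3890.40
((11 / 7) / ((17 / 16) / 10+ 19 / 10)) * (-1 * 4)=-7040 / 2247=-3.13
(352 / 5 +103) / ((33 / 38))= 10982 / 55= 199.67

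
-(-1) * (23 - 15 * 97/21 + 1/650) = -210593/4550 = -46.28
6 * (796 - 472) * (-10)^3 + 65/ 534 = -1038095935/ 534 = -1943999.88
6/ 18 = 1/ 3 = 0.33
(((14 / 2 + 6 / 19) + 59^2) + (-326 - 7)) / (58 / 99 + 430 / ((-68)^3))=933100385184 / 172847617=5398.40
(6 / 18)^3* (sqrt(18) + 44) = sqrt(2) / 9 + 44 / 27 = 1.79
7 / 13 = 0.54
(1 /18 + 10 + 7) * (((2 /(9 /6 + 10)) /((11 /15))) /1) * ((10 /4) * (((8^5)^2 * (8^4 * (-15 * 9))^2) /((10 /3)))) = 251979776851099779072000 /253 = 995967497435176992379.45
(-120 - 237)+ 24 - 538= -871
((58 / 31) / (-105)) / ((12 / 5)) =-29 / 3906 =-0.01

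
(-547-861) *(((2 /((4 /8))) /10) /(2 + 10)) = -704 /15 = -46.93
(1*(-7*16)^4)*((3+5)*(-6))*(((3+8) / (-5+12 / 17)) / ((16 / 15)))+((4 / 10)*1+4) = 6620582708806 / 365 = 18138582763.85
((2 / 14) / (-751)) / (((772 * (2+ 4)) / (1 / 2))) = -1 / 48700848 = -0.00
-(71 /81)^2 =-5041 /6561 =-0.77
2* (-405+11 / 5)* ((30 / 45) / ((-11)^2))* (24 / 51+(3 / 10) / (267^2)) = -7657457596 / 3666036825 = -2.09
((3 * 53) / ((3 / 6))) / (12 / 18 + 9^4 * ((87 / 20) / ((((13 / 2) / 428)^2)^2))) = 68117985 / 114925292249241557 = 0.00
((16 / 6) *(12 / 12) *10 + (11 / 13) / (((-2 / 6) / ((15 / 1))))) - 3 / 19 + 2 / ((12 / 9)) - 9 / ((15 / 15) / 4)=-68273 / 1482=-46.07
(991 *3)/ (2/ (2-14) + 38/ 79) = 1409202/ 149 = 9457.73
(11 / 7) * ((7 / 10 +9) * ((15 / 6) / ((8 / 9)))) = 9603 / 224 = 42.87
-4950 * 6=-29700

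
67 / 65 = 1.03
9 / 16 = 0.56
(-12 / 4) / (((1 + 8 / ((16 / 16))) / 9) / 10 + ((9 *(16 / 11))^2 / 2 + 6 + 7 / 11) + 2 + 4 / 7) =-8470 / 268199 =-0.03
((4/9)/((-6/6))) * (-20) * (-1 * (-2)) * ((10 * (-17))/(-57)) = 27200/513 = 53.02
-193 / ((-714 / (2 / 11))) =193 / 3927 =0.05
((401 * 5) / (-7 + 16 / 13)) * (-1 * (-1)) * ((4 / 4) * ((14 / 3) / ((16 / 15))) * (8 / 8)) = -36491 / 24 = -1520.46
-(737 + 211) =-948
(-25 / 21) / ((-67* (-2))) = -25 / 2814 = -0.01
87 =87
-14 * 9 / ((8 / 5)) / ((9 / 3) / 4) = -105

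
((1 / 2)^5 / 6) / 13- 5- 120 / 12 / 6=-16639 / 2496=-6.67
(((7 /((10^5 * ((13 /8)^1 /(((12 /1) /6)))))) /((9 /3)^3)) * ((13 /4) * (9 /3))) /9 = 7 /2025000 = 0.00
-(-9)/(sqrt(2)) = 9 * sqrt(2)/2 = 6.36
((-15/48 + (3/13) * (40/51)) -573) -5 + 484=-332849/3536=-94.13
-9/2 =-4.50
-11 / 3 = -3.67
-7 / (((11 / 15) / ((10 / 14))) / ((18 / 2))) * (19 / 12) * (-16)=1554.55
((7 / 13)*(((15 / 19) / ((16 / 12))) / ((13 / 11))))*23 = 79695 / 12844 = 6.20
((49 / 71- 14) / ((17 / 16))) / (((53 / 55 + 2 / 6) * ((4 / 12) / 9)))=-33679800 / 129149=-260.78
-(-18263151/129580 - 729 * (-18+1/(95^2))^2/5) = 47379.56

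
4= 4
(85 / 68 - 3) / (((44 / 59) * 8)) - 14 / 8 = -2877 / 1408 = -2.04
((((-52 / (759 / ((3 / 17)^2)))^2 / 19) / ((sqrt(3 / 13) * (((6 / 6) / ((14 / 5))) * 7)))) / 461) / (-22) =-8112 * sqrt(39) / 2575454867697305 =-0.00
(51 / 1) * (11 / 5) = 561 / 5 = 112.20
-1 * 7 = -7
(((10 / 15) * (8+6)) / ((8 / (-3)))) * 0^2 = 0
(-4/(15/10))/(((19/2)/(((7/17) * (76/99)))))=-448/5049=-0.09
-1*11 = -11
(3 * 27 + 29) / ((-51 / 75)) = -2750 / 17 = -161.76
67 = 67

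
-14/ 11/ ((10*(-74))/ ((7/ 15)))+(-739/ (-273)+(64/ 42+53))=45421837/ 793650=57.23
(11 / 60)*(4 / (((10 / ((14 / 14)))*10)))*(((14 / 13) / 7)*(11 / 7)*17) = 2057 / 68250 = 0.03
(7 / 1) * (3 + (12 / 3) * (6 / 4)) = 63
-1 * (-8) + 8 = 16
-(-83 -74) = 157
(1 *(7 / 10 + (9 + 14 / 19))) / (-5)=-1983 / 950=-2.09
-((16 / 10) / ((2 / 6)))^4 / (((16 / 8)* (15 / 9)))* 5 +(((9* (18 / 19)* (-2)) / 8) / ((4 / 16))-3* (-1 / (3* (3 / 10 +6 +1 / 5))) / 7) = -869651056 / 1080625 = -804.77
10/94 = 5/47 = 0.11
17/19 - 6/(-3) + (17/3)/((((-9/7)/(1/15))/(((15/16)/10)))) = 235339/82080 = 2.87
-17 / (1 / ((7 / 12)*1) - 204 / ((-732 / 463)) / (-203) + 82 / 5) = -1052555 / 1082191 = -0.97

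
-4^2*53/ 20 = -212/ 5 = -42.40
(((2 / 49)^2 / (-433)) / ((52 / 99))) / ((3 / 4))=-132 / 13515229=-0.00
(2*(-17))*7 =-238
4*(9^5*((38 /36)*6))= 1495908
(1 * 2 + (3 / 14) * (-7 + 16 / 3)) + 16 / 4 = 79 / 14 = 5.64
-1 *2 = -2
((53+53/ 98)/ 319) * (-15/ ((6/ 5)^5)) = -828125/ 818496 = -1.01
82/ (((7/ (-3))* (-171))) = 82/ 399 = 0.21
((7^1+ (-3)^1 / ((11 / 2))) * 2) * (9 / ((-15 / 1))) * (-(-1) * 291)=-123966 / 55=-2253.93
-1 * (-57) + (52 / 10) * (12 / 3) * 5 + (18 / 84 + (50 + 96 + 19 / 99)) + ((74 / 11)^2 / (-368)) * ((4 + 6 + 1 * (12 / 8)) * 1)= 18660613 / 60984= 305.99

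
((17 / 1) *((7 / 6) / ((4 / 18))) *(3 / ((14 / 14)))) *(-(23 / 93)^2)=-62951 / 3844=-16.38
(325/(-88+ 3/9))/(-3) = 325/263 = 1.24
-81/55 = -1.47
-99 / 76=-1.30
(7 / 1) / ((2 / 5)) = 35 / 2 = 17.50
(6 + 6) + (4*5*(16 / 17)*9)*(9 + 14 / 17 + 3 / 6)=508908 / 289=1760.93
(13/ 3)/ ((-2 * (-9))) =13/ 54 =0.24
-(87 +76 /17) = -1555 /17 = -91.47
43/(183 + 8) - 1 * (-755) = 144248/191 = 755.23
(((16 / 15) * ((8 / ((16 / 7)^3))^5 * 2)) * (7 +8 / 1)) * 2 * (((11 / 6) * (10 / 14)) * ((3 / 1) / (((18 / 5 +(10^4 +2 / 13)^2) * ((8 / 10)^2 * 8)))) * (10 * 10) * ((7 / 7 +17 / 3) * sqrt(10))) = 0.00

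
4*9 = 36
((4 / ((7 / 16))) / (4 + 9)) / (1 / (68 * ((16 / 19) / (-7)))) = -69632 / 12103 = -5.75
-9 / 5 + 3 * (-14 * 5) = -1059 / 5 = -211.80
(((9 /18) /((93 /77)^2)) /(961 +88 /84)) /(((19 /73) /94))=142396793 /1106659731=0.13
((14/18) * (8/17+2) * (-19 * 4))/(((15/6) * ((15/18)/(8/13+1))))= -625632/5525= -113.24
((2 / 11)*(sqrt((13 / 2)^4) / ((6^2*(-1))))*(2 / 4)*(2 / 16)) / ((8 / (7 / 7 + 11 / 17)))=-1183 / 430848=-0.00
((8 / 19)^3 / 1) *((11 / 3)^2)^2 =7496192 / 555579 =13.49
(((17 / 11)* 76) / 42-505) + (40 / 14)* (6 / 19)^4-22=-15779844851 / 30104151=-524.18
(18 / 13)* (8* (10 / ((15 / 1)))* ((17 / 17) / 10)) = 48 / 65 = 0.74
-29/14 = -2.07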